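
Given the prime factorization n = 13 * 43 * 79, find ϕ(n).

φ(13) = 13 − 1 = 12.
φ(43) = 43 − 1 = 42.
φ(79) = 79 − 1 = 78.
Multiply: 12 · 42 · 78 = 39312.

39312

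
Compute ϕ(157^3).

φ(3869893) = 3869893 · (1 − 1/157)
       = 3869893 · 156/157 = 3845244.

3845244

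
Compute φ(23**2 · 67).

φ(35443) = 35443 · (1 − 1/23) · (1 − 1/67)
       = 35443 · 1452/1541 = 33396.

33396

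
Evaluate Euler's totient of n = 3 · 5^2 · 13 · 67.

φ(65325) = 65325 · (1 − 1/3) · (1 − 1/5) · (1 − 1/13) · (1 − 1/67)
       = 65325 · 6336/13065 = 31680.

31680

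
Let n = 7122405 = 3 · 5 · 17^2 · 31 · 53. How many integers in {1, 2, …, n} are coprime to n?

3394560

φ(3) = 3 − 1 = 2.
φ(5) = 5 − 1 = 4.
φ(17^2) = 17^1·(17−1) = 17·16 = 272.
φ(31) = 31 − 1 = 30.
φ(53) = 53 − 1 = 52.
Multiply: 2 · 4 · 272 · 30 · 52 = 3394560.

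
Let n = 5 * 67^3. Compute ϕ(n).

φ(1503815) = 1503815 · (1 − 1/5) · (1 − 1/67)
       = 1503815 · 264/335 = 1185096.

1185096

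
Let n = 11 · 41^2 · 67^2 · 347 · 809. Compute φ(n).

20274495014400

φ(23301721129577) = 23301721129577 · (1 − 1/11) · (1 − 1/41) · (1 − 1/67) · (1 − 1/347) · (1 − 1/809)
       = 23301721129577 · 7380595200/8482606891 = 20274495014400.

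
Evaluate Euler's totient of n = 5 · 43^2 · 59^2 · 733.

φ(23589292385) = 23589292385 · (1 − 1/5) · (1 − 1/43) · (1 − 1/59) · (1 − 1/733)
       = 23589292385 · 7132608/9298105 = 18095426496.

18095426496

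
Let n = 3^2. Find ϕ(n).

φ(9) = 9 · (1 − 1/3)
       = 9 · 2/3 = 6.

6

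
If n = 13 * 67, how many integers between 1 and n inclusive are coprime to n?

792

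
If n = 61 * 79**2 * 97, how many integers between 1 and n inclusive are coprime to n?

φ(61) = 61 − 1 = 60.
φ(79^2) = 79^2 − 79^1 = 6241 − 79 = 6162.
φ(97) = 97 − 1 = 96.
Multiply: 60 · 6162 · 96 = 35493120.

35493120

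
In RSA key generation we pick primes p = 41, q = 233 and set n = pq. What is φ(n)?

φ(n) = (p − 1)(q − 1) = (41−1)(233−1) = 40·232 = 9280.

9280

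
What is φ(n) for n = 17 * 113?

φ(1921) = 1921 · (1 − 1/17) · (1 − 1/113)
       = 1921 · 1792/1921 = 1792.

1792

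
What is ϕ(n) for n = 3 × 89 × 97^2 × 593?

φ(3) = 3 − 1 = 2.
φ(89) = 89 − 1 = 88.
φ(97^2) = 97^1·(97−1) = 97·96 = 9312.
φ(593) = 593 − 1 = 592.
Multiply: 2 · 88 · 9312 · 592 = 970235904.

970235904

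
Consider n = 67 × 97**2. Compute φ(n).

614592

φ(67) = 67 − 1 = 66.
φ(97^2) = 97^1·(97−1) = 97·96 = 9312.
Since φ is multiplicative, φ(630403) = 66 · 9312 = 614592.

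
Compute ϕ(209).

First factor: 209 = 11 * 19.
φ(11) = 11 − 1 = 10.
φ(19) = 19 − 1 = 18.
φ(209) = 10 × 18 = 180.

180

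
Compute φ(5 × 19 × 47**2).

155664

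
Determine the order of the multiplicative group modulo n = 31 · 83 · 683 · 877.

φ(31) = 31 − 1 = 30.
φ(83) = 83 − 1 = 82.
φ(683) = 683 − 1 = 682.
φ(877) = 877 − 1 = 876.
Since φ is multiplicative, φ(1541203843) = 30 · 82 · 682 · 876 = 1469682720.

1469682720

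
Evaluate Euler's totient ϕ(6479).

5400

Factor 6479: 6479 = 11 · 19 · 31.
φ(11) = 11 − 1 = 10.
φ(19) = 19 − 1 = 18.
φ(31) = 31 − 1 = 30.
Multiply: 10 · 18 · 30 = 5400.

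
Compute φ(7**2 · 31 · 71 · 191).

16758000

φ(7^2) = 7^1·(7−1) = 7·6 = 42.
φ(31) = 31 − 1 = 30.
φ(71) = 71 − 1 = 70.
φ(191) = 191 − 1 = 190.
Multiply: 42 · 30 · 70 · 190 = 16758000.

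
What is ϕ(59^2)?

φ(3481) = 3481 · (1 − 1/59)
       = 3481 · 58/59 = 3422.

3422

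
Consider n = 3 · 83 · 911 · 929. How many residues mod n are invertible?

138494720

φ(210733431) = 210733431 · (1 − 1/3) · (1 − 1/83) · (1 − 1/911) · (1 − 1/929)
       = 210733431 · 138494720/210733431 = 138494720.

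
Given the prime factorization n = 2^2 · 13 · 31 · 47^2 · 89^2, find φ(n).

12191604480

φ(2^2) = 2^2 − 2^1 = 4 − 2 = 2.
φ(13) = 13 − 1 = 12.
φ(31) = 31 − 1 = 30.
φ(47^2) = 47^1·(47−1) = 47·46 = 2162.
φ(89^2) = 89^2 − 89^1 = 7921 − 89 = 7832.
φ(28205952268) = 2 × 12 × 30 × 2162 × 7832 = 12191604480.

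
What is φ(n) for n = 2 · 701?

φ(2) = 2 − 1 = 1.
φ(701) = 701 − 1 = 700.
φ(1402) = 1 × 700 = 700.

700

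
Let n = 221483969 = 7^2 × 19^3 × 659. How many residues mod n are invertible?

179578728

φ(221483969) = 221483969 · (1 − 1/7) · (1 − 1/19) · (1 − 1/659)
       = 221483969 · 71064/87647 = 179578728.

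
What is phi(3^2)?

φ(3^2) = 3^2 − 3^1 = 9 − 3 = 6.

6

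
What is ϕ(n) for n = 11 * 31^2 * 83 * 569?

φ(499236617) = 499236617 · (1 − 1/11) · (1 − 1/31) · (1 − 1/83) · (1 − 1/569)
       = 499236617 · 13972800/16104407 = 433156800.

433156800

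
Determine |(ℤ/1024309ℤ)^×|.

786240

First factor: 1024309 = 11 · 13^2 · 19 · 29.
φ(1024309) = 1024309 · (1 − 1/11) · (1 − 1/13) · (1 − 1/19) · (1 − 1/29)
       = 1024309 · 60480/78793 = 786240.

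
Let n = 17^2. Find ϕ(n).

272

φ(289) = 289 · (1 − 1/17)
       = 289 · 16/17 = 272.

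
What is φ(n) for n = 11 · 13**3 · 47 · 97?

89556480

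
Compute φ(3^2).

φ(3^2) = 3^1·(3−1) = 3·2 = 6.

6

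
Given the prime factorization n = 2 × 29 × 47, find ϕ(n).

φ(2726) = 2726 · (1 − 1/2) · (1 − 1/29) · (1 − 1/47)
       = 2726 · 1288/2726 = 1288.

1288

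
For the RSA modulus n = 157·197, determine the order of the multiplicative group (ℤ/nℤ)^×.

30576

φ(157) = 157 − 1 = 156.
φ(197) = 197 − 1 = 196.
Multiply: 156 · 196 = 30576.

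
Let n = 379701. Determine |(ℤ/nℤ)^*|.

211680

379701 = 3^3 × 7^3 × 41.
φ(379701) = 379701 · (1 − 1/3) · (1 − 1/7) · (1 − 1/41)
       = 379701 · 480/861 = 211680.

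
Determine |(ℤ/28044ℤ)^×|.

First factor: 28044 = 2**2 × 3**2 × 19 × 41.
φ(28044) = 28044 · (1 − 1/2) · (1 − 1/3) · (1 − 1/19) · (1 − 1/41)
       = 28044 · 1440/4674 = 8640.

8640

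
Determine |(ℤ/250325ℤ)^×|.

172800

Prime factorization: 250325 = 5**2 · 17 · 19 · 31.
φ(5^2) = 5^1·(5−1) = 5·4 = 20.
φ(17) = 17 − 1 = 16.
φ(19) = 19 − 1 = 18.
φ(31) = 31 − 1 = 30.
Since φ is multiplicative, φ(250325) = 20 · 16 · 18 · 30 = 172800.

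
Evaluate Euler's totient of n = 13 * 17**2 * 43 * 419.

57302784

φ(13) = 13 − 1 = 12.
φ(17^2) = 17^2 − 17^1 = 289 − 17 = 272.
φ(43) = 43 − 1 = 42.
φ(419) = 419 − 1 = 418.
Since φ is multiplicative, φ(67689869) = 12 · 272 · 42 · 418 = 57302784.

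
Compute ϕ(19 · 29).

504

φ(551) = 551 · (1 − 1/19) · (1 − 1/29)
       = 551 · 504/551 = 504.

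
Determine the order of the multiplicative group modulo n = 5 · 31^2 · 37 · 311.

φ(55291135) = 55291135 · (1 − 1/5) · (1 − 1/31) · (1 − 1/37) · (1 − 1/311)
       = 55291135 · 1339200/1783585 = 41515200.

41515200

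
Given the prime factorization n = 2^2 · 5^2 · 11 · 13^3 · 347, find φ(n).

280675200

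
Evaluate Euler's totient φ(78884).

34560

Prime factorization: 78884 = 2^2 · 13 · 37 · 41.
φ(2^2) = 2^2 − 2^1 = 4 − 2 = 2.
φ(13) = 13 − 1 = 12.
φ(37) = 37 − 1 = 36.
φ(41) = 41 − 1 = 40.
φ(78884) = 2 × 12 × 36 × 40 = 34560.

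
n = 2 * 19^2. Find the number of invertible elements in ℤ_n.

342

φ(722) = 722 · (1 − 1/2) · (1 − 1/19)
       = 722 · 18/38 = 342.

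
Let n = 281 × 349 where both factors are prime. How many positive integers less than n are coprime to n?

97440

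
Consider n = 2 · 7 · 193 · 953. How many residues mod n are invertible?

φ(2575006) = 2575006 · (1 − 1/2) · (1 − 1/7) · (1 − 1/193) · (1 − 1/953)
       = 2575006 · 1096704/2575006 = 1096704.

1096704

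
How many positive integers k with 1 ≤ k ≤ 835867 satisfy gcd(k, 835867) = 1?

First factor: 835867 = 19 * 29 * 37 * 41.
φ(835867) = 835867 · (1 − 1/19) · (1 − 1/29) · (1 − 1/37) · (1 − 1/41)
       = 835867 · 725760/835867 = 725760.

725760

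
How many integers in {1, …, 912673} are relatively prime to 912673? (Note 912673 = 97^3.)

903264

φ(97^3) = 97^2·(97−1) = 9409·96 = 903264.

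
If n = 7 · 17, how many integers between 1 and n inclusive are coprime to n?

96

φ(119) = 119 · (1 − 1/7) · (1 − 1/17)
       = 119 · 96/119 = 96.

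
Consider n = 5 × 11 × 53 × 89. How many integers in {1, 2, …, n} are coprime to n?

183040

φ(259435) = 259435 · (1 − 1/5) · (1 − 1/11) · (1 − 1/53) · (1 − 1/89)
       = 259435 · 183040/259435 = 183040.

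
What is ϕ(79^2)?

6162

φ(79^2) = 79^1·(79−1) = 79·78 = 6162.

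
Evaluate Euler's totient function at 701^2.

φ(701^2) = 701^1·(701−1) = 701·700 = 490700.

490700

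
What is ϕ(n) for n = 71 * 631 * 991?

φ(44397791) = 44397791 · (1 − 1/71) · (1 − 1/631) · (1 − 1/991)
       = 44397791 · 43659000/44397791 = 43659000.

43659000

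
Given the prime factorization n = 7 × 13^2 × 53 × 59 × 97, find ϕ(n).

271005696

φ(358826377) = 358826377 · (1 − 1/7) · (1 − 1/13) · (1 − 1/53) · (1 − 1/59) · (1 − 1/97)
       = 358826377 · 20846592/27602029 = 271005696.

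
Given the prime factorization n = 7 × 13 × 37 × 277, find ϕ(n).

715392

φ(7) = 7 − 1 = 6.
φ(13) = 13 − 1 = 12.
φ(37) = 37 − 1 = 36.
φ(277) = 277 − 1 = 276.
Since φ is multiplicative, φ(932659) = 6 · 12 · 36 · 276 = 715392.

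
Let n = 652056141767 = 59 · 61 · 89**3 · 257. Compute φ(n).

620986122240

φ(59) = 59 − 1 = 58.
φ(61) = 61 − 1 = 60.
φ(89^3) = 89^3 − 89^2 = 704969 − 7921 = 697048.
φ(257) = 257 − 1 = 256.
φ(652056141767) = 58 × 60 × 697048 × 256 = 620986122240.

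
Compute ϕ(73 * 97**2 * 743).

497484288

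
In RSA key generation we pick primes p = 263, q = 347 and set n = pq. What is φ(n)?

90652

φ(91261) = 91261 · (1 − 1/263) · (1 − 1/347)
       = 91261 · 90652/91261 = 90652.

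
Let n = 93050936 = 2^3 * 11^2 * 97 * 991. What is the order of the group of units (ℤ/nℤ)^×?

φ(93050936) = 93050936 · (1 − 1/2) · (1 − 1/11) · (1 − 1/97) · (1 − 1/991)
       = 93050936 · 950400/2114794 = 41817600.

41817600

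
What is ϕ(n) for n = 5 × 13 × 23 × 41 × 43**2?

φ(5) = 5 − 1 = 4.
φ(13) = 13 − 1 = 12.
φ(23) = 23 − 1 = 22.
φ(41) = 41 − 1 = 40.
φ(43^2) = 43^1·(43−1) = 43·42 = 1806.
Since φ is multiplicative, φ(113334455) = 4 · 12 · 22 · 40 · 1806 = 76285440.

76285440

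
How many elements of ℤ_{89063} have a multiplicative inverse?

74880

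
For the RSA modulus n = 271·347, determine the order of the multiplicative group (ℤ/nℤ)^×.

φ(94037) = 94037 · (1 − 1/271) · (1 − 1/347)
       = 94037 · 93420/94037 = 93420.

93420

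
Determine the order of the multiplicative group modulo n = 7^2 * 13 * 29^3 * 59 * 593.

φ(7^2) = 7^1·(7−1) = 7·6 = 42.
φ(13) = 13 − 1 = 12.
φ(29^3) = 29^2·(29−1) = 841·28 = 23548.
φ(59) = 59 − 1 = 58.
φ(593) = 593 − 1 = 592.
Since φ is multiplicative, φ(543550789691) = 42 · 12 · 23548 · 58 · 592 = 407506240512.

407506240512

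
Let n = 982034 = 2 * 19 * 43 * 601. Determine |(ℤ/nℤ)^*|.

453600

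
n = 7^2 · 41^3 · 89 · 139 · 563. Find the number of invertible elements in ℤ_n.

19274142666240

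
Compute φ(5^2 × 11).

φ(275) = 275 · (1 − 1/5) · (1 − 1/11)
       = 275 · 40/55 = 200.

200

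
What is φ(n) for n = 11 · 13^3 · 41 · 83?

66518400

φ(11) = 11 − 1 = 10.
φ(13^3) = 13^2·(13−1) = 169·12 = 2028.
φ(41) = 41 − 1 = 40.
φ(83) = 83 − 1 = 82.
φ(82240301) = 10 × 2028 × 40 × 82 = 66518400.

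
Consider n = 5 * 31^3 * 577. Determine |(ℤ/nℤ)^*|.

66424320

φ(85947035) = 85947035 · (1 − 1/5) · (1 − 1/31) · (1 − 1/577)
       = 85947035 · 69120/89435 = 66424320.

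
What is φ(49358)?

22176

First factor: 49358 = 2 · 23 · 29 · 37.
φ(49358) = 49358 · (1 − 1/2) · (1 − 1/23) · (1 − 1/29) · (1 − 1/37)
       = 49358 · 22176/49358 = 22176.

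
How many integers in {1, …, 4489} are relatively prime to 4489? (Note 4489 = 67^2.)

φ(4489) = 4489 · (1 − 1/67)
       = 4489 · 66/67 = 4422.

4422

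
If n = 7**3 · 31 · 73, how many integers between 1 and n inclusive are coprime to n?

635040

φ(7^3) = 7^2·(7−1) = 49·6 = 294.
φ(31) = 31 − 1 = 30.
φ(73) = 73 − 1 = 72.
φ(776209) = 294 × 30 × 72 = 635040.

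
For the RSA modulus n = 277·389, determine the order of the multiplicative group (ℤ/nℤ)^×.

φ(pq) = (p−1)(q−1) = 276 · 388 = 107088.

107088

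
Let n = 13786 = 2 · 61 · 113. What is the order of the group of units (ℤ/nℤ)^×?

φ(2) = 2 − 1 = 1.
φ(61) = 61 − 1 = 60.
φ(113) = 113 − 1 = 112.
φ(13786) = 1 × 60 × 112 = 6720.

6720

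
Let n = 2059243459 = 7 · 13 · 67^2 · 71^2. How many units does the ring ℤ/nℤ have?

1582368480

φ(7) = 7 − 1 = 6.
φ(13) = 13 − 1 = 12.
φ(67^2) = 67^2 − 67^1 = 4489 − 67 = 4422.
φ(71^2) = 71^1·(71−1) = 71·70 = 4970.
φ(2059243459) = 6 × 12 × 4422 × 4970 = 1582368480.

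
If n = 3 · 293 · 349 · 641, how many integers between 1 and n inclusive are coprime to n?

φ(3) = 3 − 1 = 2.
φ(293) = 293 − 1 = 292.
φ(349) = 349 − 1 = 348.
φ(641) = 641 − 1 = 640.
φ(196640211) = 2 × 292 × 348 × 640 = 130068480.

130068480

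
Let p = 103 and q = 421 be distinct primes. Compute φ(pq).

42840

φ(103) = 103 − 1 = 102.
φ(421) = 421 − 1 = 420.
Since φ is multiplicative, φ(43363) = 102 · 420 = 42840.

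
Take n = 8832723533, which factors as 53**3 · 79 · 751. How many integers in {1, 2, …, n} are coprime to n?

8544978000

φ(8832723533) = 8832723533 · (1 − 1/53) · (1 − 1/79) · (1 − 1/751)
       = 8832723533 · 3042000/3144437 = 8544978000.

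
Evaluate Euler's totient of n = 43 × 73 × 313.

943488

φ(43) = 43 − 1 = 42.
φ(73) = 73 − 1 = 72.
φ(313) = 313 − 1 = 312.
φ(982507) = 42 × 72 × 312 = 943488.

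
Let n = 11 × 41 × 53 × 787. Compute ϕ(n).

16348800

φ(18811661) = 18811661 · (1 − 1/11) · (1 − 1/41) · (1 − 1/53) · (1 − 1/787)
       = 18811661 · 16348800/18811661 = 16348800.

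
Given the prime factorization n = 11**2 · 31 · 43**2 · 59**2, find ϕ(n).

20394435600

φ(11^2) = 11^2 − 11^1 = 121 − 11 = 110.
φ(31) = 31 − 1 = 30.
φ(43^2) = 43^1·(43−1) = 43·42 = 1806.
φ(59^2) = 59^1·(59−1) = 59·58 = 3422.
φ(24142820119) = 110 × 30 × 1806 × 3422 = 20394435600.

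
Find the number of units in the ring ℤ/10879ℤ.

9240

Prime factorization: 10879 = 11 · 23 · 43.
φ(10879) = 10879 · (1 − 1/11) · (1 − 1/23) · (1 − 1/43)
       = 10879 · 9240/10879 = 9240.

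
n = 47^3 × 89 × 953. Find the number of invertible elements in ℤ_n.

φ(47^3) = 47^2·(47−1) = 2209·46 = 101614.
φ(89) = 89 − 1 = 88.
φ(953) = 953 − 1 = 952.
Since φ is multiplicative, φ(8805955391) = 101614 · 88 · 952 = 8512814464.

8512814464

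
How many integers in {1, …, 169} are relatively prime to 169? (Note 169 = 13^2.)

156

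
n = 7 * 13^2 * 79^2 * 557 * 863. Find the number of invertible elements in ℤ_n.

2764264523904

φ(3548991164173) = 3548991164173 · (1 − 1/7) · (1 − 1/13) · (1 − 1/79) · (1 − 1/557) · (1 − 1/863)
       = 3548991164173 · 2691591552/3455687599 = 2764264523904.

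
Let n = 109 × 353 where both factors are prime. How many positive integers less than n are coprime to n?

For distinct primes, φ(pq) = (p−1)(q−1) = 108 × 352 = 38016.

38016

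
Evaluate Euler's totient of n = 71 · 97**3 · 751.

φ(71) = 71 − 1 = 70.
φ(97^3) = 97^2·(97−1) = 9409·96 = 903264.
φ(751) = 751 − 1 = 750.
φ(48664637033) = 70 × 903264 × 750 = 47421360000.

47421360000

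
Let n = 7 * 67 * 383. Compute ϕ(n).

151272

φ(179627) = 179627 · (1 − 1/7) · (1 − 1/67) · (1 − 1/383)
       = 179627 · 151272/179627 = 151272.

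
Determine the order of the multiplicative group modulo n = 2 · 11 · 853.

8520

φ(18766) = 18766 · (1 − 1/2) · (1 − 1/11) · (1 − 1/853)
       = 18766 · 8520/18766 = 8520.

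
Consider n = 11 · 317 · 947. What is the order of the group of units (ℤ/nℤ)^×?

2989360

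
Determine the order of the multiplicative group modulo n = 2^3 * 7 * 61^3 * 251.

φ(2^3) = 2^2·(2−1) = 4·1 = 4.
φ(7) = 7 − 1 = 6.
φ(61^3) = 61^3 − 61^2 = 226981 − 3721 = 223260.
φ(251) = 251 − 1 = 250.
φ(3190444936) = 4 × 6 × 223260 × 250 = 1339560000.

1339560000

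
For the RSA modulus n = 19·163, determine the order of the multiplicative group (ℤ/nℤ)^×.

2916

For distinct primes, φ(pq) = (p−1)(q−1) = 18 × 162 = 2916.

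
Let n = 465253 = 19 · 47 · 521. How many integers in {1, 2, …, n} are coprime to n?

φ(19) = 19 − 1 = 18.
φ(47) = 47 − 1 = 46.
φ(521) = 521 − 1 = 520.
Since φ is multiplicative, φ(465253) = 18 · 46 · 520 = 430560.

430560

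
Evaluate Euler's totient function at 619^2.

φ(619^2) = 619^1·(619−1) = 619·618 = 382542.

382542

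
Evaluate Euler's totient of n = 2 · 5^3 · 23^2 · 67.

3339600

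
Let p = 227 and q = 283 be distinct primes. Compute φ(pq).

63732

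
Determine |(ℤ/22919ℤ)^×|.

20160

First factor: 22919 = 13 × 41 × 43.
φ(22919) = 22919 · (1 − 1/13) · (1 − 1/41) · (1 − 1/43)
       = 22919 · 20160/22919 = 20160.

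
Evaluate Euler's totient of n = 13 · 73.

864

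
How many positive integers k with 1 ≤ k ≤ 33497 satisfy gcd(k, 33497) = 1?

33497 = 19 · 41 · 43.
φ(19) = 19 − 1 = 18.
φ(41) = 41 − 1 = 40.
φ(43) = 43 − 1 = 42.
Multiply: 18 · 40 · 42 = 30240.

30240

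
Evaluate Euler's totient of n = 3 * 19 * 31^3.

1037880

φ(3) = 3 − 1 = 2.
φ(19) = 19 − 1 = 18.
φ(31^3) = 31^2·(31−1) = 961·30 = 28830.
φ(1698087) = 2 × 18 × 28830 = 1037880.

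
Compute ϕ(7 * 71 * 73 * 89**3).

φ(25576980289) = 25576980289 · (1 − 1/7) · (1 − 1/71) · (1 − 1/73) · (1 − 1/89)
       = 25576980289 · 2661120/3229009 = 21078731520.

21078731520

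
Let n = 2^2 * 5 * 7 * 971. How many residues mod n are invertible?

46560

φ(135940) = 135940 · (1 − 1/2) · (1 − 1/5) · (1 − 1/7) · (1 − 1/971)
       = 135940 · 23280/67970 = 46560.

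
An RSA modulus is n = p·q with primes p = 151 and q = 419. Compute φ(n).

φ(63269) = 63269 · (1 − 1/151) · (1 − 1/419)
       = 63269 · 62700/63269 = 62700.

62700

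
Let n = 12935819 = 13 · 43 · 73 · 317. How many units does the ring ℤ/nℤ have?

11467008

φ(12935819) = 12935819 · (1 − 1/13) · (1 − 1/43) · (1 − 1/73) · (1 − 1/317)
       = 12935819 · 11467008/12935819 = 11467008.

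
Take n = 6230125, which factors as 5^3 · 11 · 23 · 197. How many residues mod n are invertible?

4312000

φ(6230125) = 6230125 · (1 − 1/5) · (1 − 1/11) · (1 − 1/23) · (1 − 1/197)
       = 6230125 · 172480/249205 = 4312000.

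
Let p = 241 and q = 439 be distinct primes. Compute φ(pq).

φ(105799) = 105799 · (1 − 1/241) · (1 − 1/439)
       = 105799 · 105120/105799 = 105120.

105120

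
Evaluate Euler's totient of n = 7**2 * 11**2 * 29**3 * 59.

φ(7^2) = 7^2 − 7^1 = 49 − 7 = 42.
φ(11^2) = 11^2 − 11^1 = 121 − 11 = 110.
φ(29^3) = 29^2·(29−1) = 841·28 = 23548.
φ(59) = 59 − 1 = 58.
Since φ is multiplicative, φ(8531540479) = 42 · 110 · 23548 · 58 = 6309922080.

6309922080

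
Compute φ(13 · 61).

φ(13) = 13 − 1 = 12.
φ(61) = 61 − 1 = 60.
Since φ is multiplicative, φ(793) = 12 · 60 = 720.

720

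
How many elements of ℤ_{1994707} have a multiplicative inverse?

1572480

Factor 1994707: 1994707 = 11 · 13^2 · 29 · 37.
φ(11) = 11 − 1 = 10.
φ(13^2) = 13^2 − 13^1 = 169 − 13 = 156.
φ(29) = 29 − 1 = 28.
φ(37) = 37 − 1 = 36.
φ(1994707) = 10 × 156 × 28 × 36 = 1572480.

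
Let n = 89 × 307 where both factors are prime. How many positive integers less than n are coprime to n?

φ(n) = (p − 1)(q − 1) = (89−1)(307−1) = 88·306 = 26928.

26928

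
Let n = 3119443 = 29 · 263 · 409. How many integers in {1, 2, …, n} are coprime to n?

2993088

φ(29) = 29 − 1 = 28.
φ(263) = 263 − 1 = 262.
φ(409) = 409 − 1 = 408.
Since φ is multiplicative, φ(3119443) = 28 · 262 · 408 = 2993088.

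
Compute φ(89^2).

7832

φ(7921) = 7921 · (1 − 1/89)
       = 7921 · 88/89 = 7832.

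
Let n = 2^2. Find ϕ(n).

2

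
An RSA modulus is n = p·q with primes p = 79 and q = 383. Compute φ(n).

φ(pq) = (p−1)(q−1) = 78 · 382 = 29796.

29796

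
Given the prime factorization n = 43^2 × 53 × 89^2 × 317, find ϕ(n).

φ(43^2) = 43^1·(43−1) = 43·42 = 1806.
φ(53) = 53 − 1 = 52.
φ(89^2) = 89^2 − 89^1 = 7921 − 89 = 7832.
φ(317) = 317 − 1 = 316.
Multiply: 1806 · 52 · 7832 · 316 = 232423935744.

232423935744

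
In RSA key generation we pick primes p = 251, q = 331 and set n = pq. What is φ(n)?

82500

φ(n) = (p − 1)(q − 1) = (251−1)(331−1) = 250·330 = 82500.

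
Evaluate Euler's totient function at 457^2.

208392

φ(208849) = 208849 · (1 − 1/457)
       = 208849 · 456/457 = 208392.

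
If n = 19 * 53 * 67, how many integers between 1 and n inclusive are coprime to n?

61776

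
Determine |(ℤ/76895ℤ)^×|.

48672

Prime factorization: 76895 = 5 · 7 · 13**3.
φ(76895) = 76895 · (1 − 1/5) · (1 − 1/7) · (1 − 1/13)
       = 76895 · 288/455 = 48672.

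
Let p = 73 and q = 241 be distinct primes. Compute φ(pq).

φ(17593) = 17593 · (1 − 1/73) · (1 − 1/241)
       = 17593 · 17280/17593 = 17280.

17280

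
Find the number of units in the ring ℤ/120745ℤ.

Prime factorization: 120745 = 5 · 19 · 31 · 41.
φ(120745) = 120745 · (1 − 1/5) · (1 − 1/19) · (1 − 1/31) · (1 − 1/41)
       = 120745 · 86400/120745 = 86400.

86400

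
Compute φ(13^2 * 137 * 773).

16378752

φ(17897269) = 17897269 · (1 − 1/13) · (1 − 1/137) · (1 − 1/773)
       = 17897269 · 1259904/1376713 = 16378752.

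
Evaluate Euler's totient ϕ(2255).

Prime factorization: 2255 = 5 · 11 · 41.
φ(5) = 5 − 1 = 4.
φ(11) = 11 − 1 = 10.
φ(41) = 41 − 1 = 40.
Since φ is multiplicative, φ(2255) = 4 · 10 · 40 = 1600.

1600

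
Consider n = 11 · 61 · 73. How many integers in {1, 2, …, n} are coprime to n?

43200

φ(11) = 11 − 1 = 10.
φ(61) = 61 − 1 = 60.
φ(73) = 73 − 1 = 72.
Since φ is multiplicative, φ(48983) = 10 · 60 · 72 = 43200.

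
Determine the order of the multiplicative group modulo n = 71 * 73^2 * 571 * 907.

φ(195950991023) = 195950991023 · (1 − 1/71) · (1 − 1/73) · (1 − 1/571) · (1 − 1/907)
       = 195950991023 · 2602756800/2684260151 = 190001246400.

190001246400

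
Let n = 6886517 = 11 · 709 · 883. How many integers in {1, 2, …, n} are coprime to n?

φ(11) = 11 − 1 = 10.
φ(709) = 709 − 1 = 708.
φ(883) = 883 − 1 = 882.
Since φ is multiplicative, φ(6886517) = 10 · 708 · 882 = 6244560.

6244560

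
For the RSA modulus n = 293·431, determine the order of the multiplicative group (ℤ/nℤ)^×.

φ(126283) = 126283 · (1 − 1/293) · (1 − 1/431)
       = 126283 · 125560/126283 = 125560.

125560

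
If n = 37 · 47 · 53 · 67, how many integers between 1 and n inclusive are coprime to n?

5683392

φ(6175189) = 6175189 · (1 − 1/37) · (1 − 1/47) · (1 − 1/53) · (1 − 1/67)
       = 6175189 · 5683392/6175189 = 5683392.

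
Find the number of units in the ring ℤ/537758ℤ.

235872

Factor 537758: 537758 = 2 * 13**2 * 37 * 43.
φ(2) = 2 − 1 = 1.
φ(13^2) = 13^1·(13−1) = 13·12 = 156.
φ(37) = 37 − 1 = 36.
φ(43) = 43 − 1 = 42.
φ(537758) = 1 × 156 × 36 × 42 = 235872.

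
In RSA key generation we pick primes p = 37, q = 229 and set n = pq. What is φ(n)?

8208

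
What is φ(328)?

160

Prime factorization: 328 = 2^3 × 41.
φ(328) = 328 · (1 − 1/2) · (1 − 1/41)
       = 328 · 40/82 = 160.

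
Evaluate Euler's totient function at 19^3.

6498

φ(6859) = 6859 · (1 − 1/19)
       = 6859 · 18/19 = 6498.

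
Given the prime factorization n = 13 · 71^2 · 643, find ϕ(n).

φ(42137719) = 42137719 · (1 − 1/13) · (1 − 1/71) · (1 − 1/643)
       = 42137719 · 539280/593489 = 38288880.

38288880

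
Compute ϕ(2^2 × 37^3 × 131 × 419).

5356185120

φ(2^2) = 2^1·(2−1) = 2·1 = 2.
φ(37^3) = 37^2·(37−1) = 1369·36 = 49284.
φ(131) = 131 − 1 = 130.
φ(419) = 419 − 1 = 418.
Multiply: 2 · 49284 · 130 · 418 = 5356185120.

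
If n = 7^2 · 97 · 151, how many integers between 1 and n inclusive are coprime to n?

φ(717703) = 717703 · (1 − 1/7) · (1 − 1/97) · (1 − 1/151)
       = 717703 · 86400/102529 = 604800.

604800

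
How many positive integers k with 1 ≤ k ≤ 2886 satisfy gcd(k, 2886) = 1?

864

Factor 2886: 2886 = 2 · 3 · 13 · 37.
φ(2) = 2 − 1 = 1.
φ(3) = 3 − 1 = 2.
φ(13) = 13 − 1 = 12.
φ(37) = 37 − 1 = 36.
Multiply: 1 · 2 · 12 · 36 = 864.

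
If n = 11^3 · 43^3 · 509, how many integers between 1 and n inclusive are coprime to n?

47734819440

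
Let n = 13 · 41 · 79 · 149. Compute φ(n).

5541120

φ(6273943) = 6273943 · (1 − 1/13) · (1 − 1/41) · (1 − 1/79) · (1 − 1/149)
       = 6273943 · 5541120/6273943 = 5541120.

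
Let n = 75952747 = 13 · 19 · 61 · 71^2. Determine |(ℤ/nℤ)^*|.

64411200

φ(75952747) = 75952747 · (1 − 1/13) · (1 − 1/19) · (1 − 1/61) · (1 − 1/71)
       = 75952747 · 907200/1069757 = 64411200.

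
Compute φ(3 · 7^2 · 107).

φ(3) = 3 − 1 = 2.
φ(7^2) = 7^1·(7−1) = 7·6 = 42.
φ(107) = 107 − 1 = 106.
Multiply: 2 · 42 · 106 = 8904.

8904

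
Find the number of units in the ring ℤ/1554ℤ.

Factor 1554: 1554 = 2 · 3 · 7 · 37.
φ(2) = 2 − 1 = 1.
φ(3) = 3 − 1 = 2.
φ(7) = 7 − 1 = 6.
φ(37) = 37 − 1 = 36.
Since φ is multiplicative, φ(1554) = 1 · 2 · 6 · 36 = 432.

432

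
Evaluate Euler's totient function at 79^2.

6162

φ(6241) = 6241 · (1 − 1/79)
       = 6241 · 78/79 = 6162.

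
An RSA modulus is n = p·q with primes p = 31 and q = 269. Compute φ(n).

φ(n) = (p − 1)(q − 1) = (31−1)(269−1) = 30·268 = 8040.

8040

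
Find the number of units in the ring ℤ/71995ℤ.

Factor 71995: 71995 = 5 * 7 * 11**2 * 17.
φ(71995) = 71995 · (1 − 1/5) · (1 − 1/7) · (1 − 1/11) · (1 − 1/17)
       = 71995 · 3840/6545 = 42240.

42240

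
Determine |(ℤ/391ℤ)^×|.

Prime factorization: 391 = 17 · 23.
φ(391) = 391 · (1 − 1/17) · (1 − 1/23)
       = 391 · 352/391 = 352.

352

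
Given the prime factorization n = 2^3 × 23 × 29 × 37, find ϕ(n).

88704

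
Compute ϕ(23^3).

φ(23^3) = 23^3 − 23^2 = 12167 − 529 = 11638.

11638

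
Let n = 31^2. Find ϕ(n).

φ(31^2) = 31^1·(31−1) = 31·30 = 930.

930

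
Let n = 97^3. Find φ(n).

903264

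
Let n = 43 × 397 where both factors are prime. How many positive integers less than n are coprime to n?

16632

For distinct primes, φ(pq) = (p−1)(q−1) = 42 × 396 = 16632.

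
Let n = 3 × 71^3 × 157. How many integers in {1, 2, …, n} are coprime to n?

110095440

φ(168576081) = 168576081 · (1 − 1/3) · (1 − 1/71) · (1 − 1/157)
       = 168576081 · 21840/33441 = 110095440.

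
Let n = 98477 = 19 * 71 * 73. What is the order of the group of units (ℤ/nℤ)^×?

90720

φ(19) = 19 − 1 = 18.
φ(71) = 71 − 1 = 70.
φ(73) = 73 − 1 = 72.
Since φ is multiplicative, φ(98477) = 18 · 70 · 72 = 90720.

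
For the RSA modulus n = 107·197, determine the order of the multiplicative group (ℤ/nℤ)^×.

20776

φ(pq) = (p−1)(q−1) = 106 · 196 = 20776.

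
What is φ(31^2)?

φ(961) = 961 · (1 − 1/31)
       = 961 · 30/31 = 930.

930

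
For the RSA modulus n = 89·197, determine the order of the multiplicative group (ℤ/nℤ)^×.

φ(n) = (p − 1)(q − 1) = (89−1)(197−1) = 88·196 = 17248.

17248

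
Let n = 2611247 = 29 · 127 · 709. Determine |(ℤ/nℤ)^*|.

φ(2611247) = 2611247 · (1 − 1/29) · (1 − 1/127) · (1 − 1/709)
       = 2611247 · 2497824/2611247 = 2497824.

2497824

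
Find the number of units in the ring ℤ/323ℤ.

288

323 = 17 * 19.
φ(323) = 323 · (1 − 1/17) · (1 − 1/19)
       = 323 · 288/323 = 288.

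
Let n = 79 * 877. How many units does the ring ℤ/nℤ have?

68328

φ(79) = 79 − 1 = 78.
φ(877) = 877 − 1 = 876.
Multiply: 78 · 876 = 68328.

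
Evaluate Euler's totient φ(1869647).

1606176

First factor: 1869647 = 13**3 × 23 × 37.
φ(1869647) = 1869647 · (1 − 1/13) · (1 − 1/23) · (1 − 1/37)
       = 1869647 · 9504/11063 = 1606176.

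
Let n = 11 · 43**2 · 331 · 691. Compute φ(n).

φ(4651956419) = 4651956419 · (1 − 1/11) · (1 − 1/43) · (1 − 1/331) · (1 − 1/691)
       = 4651956419 · 95634000/108185033 = 4112262000.

4112262000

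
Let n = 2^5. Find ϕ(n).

16

φ(2^5) = 2^5 − 2^4 = 32 − 16 = 16.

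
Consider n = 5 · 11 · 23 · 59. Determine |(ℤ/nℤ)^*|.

φ(5) = 5 − 1 = 4.
φ(11) = 11 − 1 = 10.
φ(23) = 23 − 1 = 22.
φ(59) = 59 − 1 = 58.
Since φ is multiplicative, φ(74635) = 4 · 10 · 22 · 58 = 51040.

51040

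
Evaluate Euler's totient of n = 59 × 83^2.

394748

φ(406451) = 406451 · (1 − 1/59) · (1 − 1/83)
       = 406451 · 4756/4897 = 394748.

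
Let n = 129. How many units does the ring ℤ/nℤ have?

84

First factor: 129 = 3 · 43.
φ(3) = 3 − 1 = 2.
φ(43) = 43 − 1 = 42.
φ(129) = 2 × 42 = 84.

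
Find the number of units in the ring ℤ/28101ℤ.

Factor 28101: 28101 = 3 · 17 · 19 · 29.
φ(3) = 3 − 1 = 2.
φ(17) = 17 − 1 = 16.
φ(19) = 19 − 1 = 18.
φ(29) = 29 − 1 = 28.
φ(28101) = 2 × 16 × 18 × 28 = 16128.

16128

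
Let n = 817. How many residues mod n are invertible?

First factor: 817 = 19 × 43.
φ(19) = 19 − 1 = 18.
φ(43) = 43 − 1 = 42.
Since φ is multiplicative, φ(817) = 18 · 42 = 756.

756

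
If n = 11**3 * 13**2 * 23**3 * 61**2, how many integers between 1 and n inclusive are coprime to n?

8040247300800

φ(10183754897173) = 10183754897173 · (1 − 1/11) · (1 − 1/13) · (1 − 1/23) · (1 − 1/61)
       = 10183754897173 · 158400/200629 = 8040247300800.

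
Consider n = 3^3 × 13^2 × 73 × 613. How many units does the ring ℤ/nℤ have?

φ(204189687) = 204189687 · (1 − 1/3) · (1 − 1/13) · (1 − 1/73) · (1 − 1/613)
       = 204189687 · 1057536/1745211 = 123731712.

123731712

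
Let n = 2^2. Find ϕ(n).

2

φ(4) = 4 · (1 − 1/2)
       = 4 · 1/2 = 2.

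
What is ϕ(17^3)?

4624

φ(17^3) = 17^2·(17−1) = 289·16 = 4624.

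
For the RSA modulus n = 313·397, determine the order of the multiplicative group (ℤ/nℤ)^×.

For distinct primes, φ(pq) = (p−1)(q−1) = 312 × 396 = 123552.

123552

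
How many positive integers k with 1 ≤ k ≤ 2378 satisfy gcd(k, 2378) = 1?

1120

First factor: 2378 = 2 × 29 × 41.
φ(2378) = 2378 · (1 − 1/2) · (1 − 1/29) · (1 − 1/41)
       = 2378 · 1120/2378 = 1120.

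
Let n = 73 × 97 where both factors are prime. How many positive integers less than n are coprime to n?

For distinct primes, φ(pq) = (p−1)(q−1) = 72 × 96 = 6912.

6912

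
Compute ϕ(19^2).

342

φ(361) = 361 · (1 − 1/19)
       = 361 · 18/19 = 342.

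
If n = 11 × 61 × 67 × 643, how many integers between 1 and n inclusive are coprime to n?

φ(28907351) = 28907351 · (1 − 1/11) · (1 − 1/61) · (1 − 1/67) · (1 − 1/643)
       = 28907351 · 25423200/28907351 = 25423200.

25423200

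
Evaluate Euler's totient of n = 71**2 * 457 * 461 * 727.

756860227200

φ(772090544339) = 772090544339 · (1 − 1/71) · (1 − 1/457) · (1 − 1/461) · (1 − 1/727)
       = 772090544339 · 10660003200/10874514709 = 756860227200.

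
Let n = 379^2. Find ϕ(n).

φ(143641) = 143641 · (1 − 1/379)
       = 143641 · 378/379 = 143262.

143262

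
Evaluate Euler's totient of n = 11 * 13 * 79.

9360

φ(11297) = 11297 · (1 − 1/11) · (1 − 1/13) · (1 − 1/79)
       = 11297 · 9360/11297 = 9360.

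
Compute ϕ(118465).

84672

118465 = 5 * 19 * 29 * 43.
φ(5) = 5 − 1 = 4.
φ(19) = 19 − 1 = 18.
φ(29) = 29 − 1 = 28.
φ(43) = 43 − 1 = 42.
Since φ is multiplicative, φ(118465) = 4 · 18 · 28 · 42 = 84672.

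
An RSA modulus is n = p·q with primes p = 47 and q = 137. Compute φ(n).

φ(n) = (p − 1)(q − 1) = (47−1)(137−1) = 46·136 = 6256.

6256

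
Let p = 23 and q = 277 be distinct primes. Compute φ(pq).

6072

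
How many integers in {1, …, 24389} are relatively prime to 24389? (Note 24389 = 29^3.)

23548

φ(24389) = 24389 · (1 − 1/29)
       = 24389 · 28/29 = 23548.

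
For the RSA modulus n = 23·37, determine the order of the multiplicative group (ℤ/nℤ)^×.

792

For distinct primes, φ(pq) = (p−1)(q−1) = 22 × 36 = 792.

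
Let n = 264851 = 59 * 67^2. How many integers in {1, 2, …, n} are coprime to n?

φ(264851) = 264851 · (1 − 1/59) · (1 − 1/67)
       = 264851 · 3828/3953 = 256476.

256476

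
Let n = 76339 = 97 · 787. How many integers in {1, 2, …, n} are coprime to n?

φ(97) = 97 − 1 = 96.
φ(787) = 787 − 1 = 786.
φ(76339) = 96 × 786 = 75456.

75456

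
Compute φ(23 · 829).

18216

φ(23) = 23 − 1 = 22.
φ(829) = 829 − 1 = 828.
Since φ is multiplicative, φ(19067) = 22 · 828 = 18216.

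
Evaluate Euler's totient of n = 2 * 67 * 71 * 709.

φ(2) = 2 − 1 = 1.
φ(67) = 67 − 1 = 66.
φ(71) = 71 − 1 = 70.
φ(709) = 709 − 1 = 708.
Since φ is multiplicative, φ(6745426) = 1 · 66 · 70 · 708 = 3270960.

3270960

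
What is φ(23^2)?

506

φ(23^2) = 23^2 − 23^1 = 529 − 23 = 506.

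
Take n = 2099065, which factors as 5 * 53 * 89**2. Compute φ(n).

φ(5) = 5 − 1 = 4.
φ(53) = 53 − 1 = 52.
φ(89^2) = 89^2 − 89^1 = 7921 − 89 = 7832.
φ(2099065) = 4 × 52 × 7832 = 1629056.

1629056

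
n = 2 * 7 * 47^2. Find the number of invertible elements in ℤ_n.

φ(2) = 2 − 1 = 1.
φ(7) = 7 − 1 = 6.
φ(47^2) = 47^1·(47−1) = 47·46 = 2162.
Multiply: 1 · 6 · 2162 = 12972.

12972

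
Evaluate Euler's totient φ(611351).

518400

First factor: 611351 = 13 × 31 × 37 × 41.
φ(13) = 13 − 1 = 12.
φ(31) = 31 − 1 = 30.
φ(37) = 37 − 1 = 36.
φ(41) = 41 − 1 = 40.
φ(611351) = 12 × 30 × 36 × 40 = 518400.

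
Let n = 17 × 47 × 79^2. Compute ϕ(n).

4535232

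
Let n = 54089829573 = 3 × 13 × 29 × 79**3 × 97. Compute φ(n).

31404312576

φ(54089829573) = 54089829573 · (1 − 1/3) · (1 − 1/13) · (1 − 1/29) · (1 − 1/79) · (1 − 1/97)
       = 54089829573 · 5031936/8666853 = 31404312576.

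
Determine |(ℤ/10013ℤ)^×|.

8640

Prime factorization: 10013 = 17 · 19 · 31.
φ(10013) = 10013 · (1 − 1/17) · (1 − 1/19) · (1 − 1/31)
       = 10013 · 8640/10013 = 8640.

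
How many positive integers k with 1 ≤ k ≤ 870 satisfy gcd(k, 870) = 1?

First factor: 870 = 2 * 3 * 5 * 29.
φ(870) = 870 · (1 − 1/2) · (1 − 1/3) · (1 − 1/5) · (1 − 1/29)
       = 870 · 224/870 = 224.

224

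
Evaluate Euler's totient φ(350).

120

Prime factorization: 350 = 2 × 5**2 × 7.
φ(2) = 2 − 1 = 1.
φ(5^2) = 5^1·(5−1) = 5·4 = 20.
φ(7) = 7 − 1 = 6.
φ(350) = 1 × 20 × 6 = 120.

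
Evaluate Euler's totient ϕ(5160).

Prime factorization: 5160 = 2^3 · 3 · 5 · 43.
φ(5160) = 5160 · (1 − 1/2) · (1 − 1/3) · (1 − 1/5) · (1 − 1/43)
       = 5160 · 336/1290 = 1344.

1344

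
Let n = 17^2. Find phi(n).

272

φ(17^2) = 17^2 − 17^1 = 289 − 17 = 272.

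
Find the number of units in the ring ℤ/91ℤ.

91 = 7 · 13.
φ(91) = 91 · (1 − 1/7) · (1 − 1/13)
       = 91 · 72/91 = 72.

72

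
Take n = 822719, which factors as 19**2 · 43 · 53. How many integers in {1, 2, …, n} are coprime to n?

φ(822719) = 822719 · (1 − 1/19) · (1 − 1/43) · (1 − 1/53)
       = 822719 · 39312/43301 = 746928.

746928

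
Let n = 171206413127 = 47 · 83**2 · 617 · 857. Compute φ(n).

φ(171206413127) = 171206413127 · (1 − 1/47) · (1 − 1/83) · (1 − 1/617) · (1 − 1/857)
       = 171206413127 · 1988960512/2062727869 = 165083722496.

165083722496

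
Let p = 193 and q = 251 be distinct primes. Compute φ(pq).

48000

φ(n) = (p − 1)(q − 1) = (193−1)(251−1) = 192·250 = 48000.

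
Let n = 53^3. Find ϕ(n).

146068

φ(148877) = 148877 · (1 − 1/53)
       = 148877 · 52/53 = 146068.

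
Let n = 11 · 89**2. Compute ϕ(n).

78320

φ(87131) = 87131 · (1 − 1/11) · (1 − 1/89)
       = 87131 · 880/979 = 78320.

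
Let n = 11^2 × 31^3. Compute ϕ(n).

3171300

φ(3604711) = 3604711 · (1 − 1/11) · (1 − 1/31)
       = 3604711 · 300/341 = 3171300.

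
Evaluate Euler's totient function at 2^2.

φ(4) = 4 · (1 − 1/2)
       = 4 · 1/2 = 2.

2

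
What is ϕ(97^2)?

9312

φ(9409) = 9409 · (1 − 1/97)
       = 9409 · 96/97 = 9312.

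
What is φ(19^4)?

123462

φ(19^4) = 19^3·(19−1) = 6859·18 = 123462.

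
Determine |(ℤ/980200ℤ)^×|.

980200 = 2**3 · 5**2 · 13**2 · 29.
φ(980200) = 980200 · (1 − 1/2) · (1 − 1/5) · (1 − 1/13) · (1 − 1/29)
       = 980200 · 1344/3770 = 349440.

349440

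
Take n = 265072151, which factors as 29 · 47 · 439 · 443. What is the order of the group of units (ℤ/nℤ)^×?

249351648

φ(29) = 29 − 1 = 28.
φ(47) = 47 − 1 = 46.
φ(439) = 439 − 1 = 438.
φ(443) = 443 − 1 = 442.
φ(265072151) = 28 × 46 × 438 × 442 = 249351648.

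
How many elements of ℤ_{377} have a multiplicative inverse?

First factor: 377 = 13 × 29.
φ(13) = 13 − 1 = 12.
φ(29) = 29 − 1 = 28.
φ(377) = 12 × 28 = 336.

336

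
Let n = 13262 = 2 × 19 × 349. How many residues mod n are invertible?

φ(13262) = 13262 · (1 − 1/2) · (1 − 1/19) · (1 − 1/349)
       = 13262 · 6264/13262 = 6264.

6264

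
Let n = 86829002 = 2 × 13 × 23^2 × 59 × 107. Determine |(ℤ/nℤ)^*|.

φ(2) = 2 − 1 = 1.
φ(13) = 13 − 1 = 12.
φ(23^2) = 23^1·(23−1) = 23·22 = 506.
φ(59) = 59 − 1 = 58.
φ(107) = 107 − 1 = 106.
φ(86829002) = 1 × 12 × 506 × 58 × 106 = 37330656.

37330656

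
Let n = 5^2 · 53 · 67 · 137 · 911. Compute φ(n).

8494886400

φ(11079741425) = 11079741425 · (1 − 1/5) · (1 − 1/53) · (1 − 1/67) · (1 − 1/137) · (1 − 1/911)
       = 11079741425 · 1698977280/2215948285 = 8494886400.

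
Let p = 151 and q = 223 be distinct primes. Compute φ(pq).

33300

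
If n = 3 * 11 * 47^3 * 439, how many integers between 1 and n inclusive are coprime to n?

φ(1504083801) = 1504083801 · (1 − 1/3) · (1 − 1/11) · (1 − 1/47) · (1 − 1/439)
       = 1504083801 · 402960/680889 = 890138640.

890138640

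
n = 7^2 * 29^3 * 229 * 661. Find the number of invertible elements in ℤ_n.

148827127680

φ(180895188509) = 180895188509 · (1 − 1/7) · (1 − 1/29) · (1 − 1/229) · (1 − 1/661)
       = 180895188509 · 25280640/30727907 = 148827127680.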